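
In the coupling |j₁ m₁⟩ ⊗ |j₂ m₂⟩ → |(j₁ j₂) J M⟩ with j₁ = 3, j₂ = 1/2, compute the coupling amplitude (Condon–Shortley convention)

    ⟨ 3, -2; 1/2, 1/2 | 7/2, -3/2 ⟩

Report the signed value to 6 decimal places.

triangle: 0!*6!*1!/8! = 720/40320
(j±m)!: 1!*5!*1!*0!*2!*5! = 28800
prefactor² = (2J+1)*Δ*N² = 28800/7
  k=0: +1/(0!*0!*5!*1!*1!*0!) = 1/120
Σ = 1/120  ⇒  CG² = 28800/7*1/120² = 2/7
CG = +√(2/7) = +0.534522

+0.534522  (= +√(2/7))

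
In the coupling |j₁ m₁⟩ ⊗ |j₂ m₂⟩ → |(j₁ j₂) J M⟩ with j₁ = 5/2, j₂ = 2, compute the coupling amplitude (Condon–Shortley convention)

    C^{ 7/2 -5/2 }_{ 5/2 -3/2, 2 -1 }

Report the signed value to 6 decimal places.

j₁+j₂−J=1  J+j₁−j₂=4  J−j₁+j₂=3  j₁+j₂+J+1=9
(j₁±m₁, j₂±m₂, J±M) = (1,4,1,3,1,6)
P² = 2304/7
sum k=0..1:
  [0] +1/48 = 1/48
  [1] −1/36 = -1/36
S = -1/144
C² = P²·S² = 1/63 ; C = -0.125988

-0.125988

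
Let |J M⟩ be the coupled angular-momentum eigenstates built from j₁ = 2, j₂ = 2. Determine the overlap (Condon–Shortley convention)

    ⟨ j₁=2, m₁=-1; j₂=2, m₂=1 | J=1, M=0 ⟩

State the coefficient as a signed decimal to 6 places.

+0.316228  (= +√(1/10))

triangle: 3!*1!*1!/6! = 6/720
(j±m)!: 1!*3!*3!*1!*1!*1! = 36
prefactor² = (2J+1)*Δ*N² = 9/10
  k=2: +1/(2!*1!*1!*1!*0!*0!) = 1/2
  k=3: −1/(3!*0!*0!*0!*1!*1!) = -1/6
Σ = 1/3  ⇒  CG² = 9/10*1/3² = 1/10
CG = +√(1/10) = +0.316228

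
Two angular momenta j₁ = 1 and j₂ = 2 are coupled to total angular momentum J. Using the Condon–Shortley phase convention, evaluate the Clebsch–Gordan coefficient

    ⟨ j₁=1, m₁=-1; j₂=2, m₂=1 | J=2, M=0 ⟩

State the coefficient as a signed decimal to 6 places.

-0.707107  (= −√(1/2))

j₁+j₂−J=1  J+j₁−j₂=1  J−j₁+j₂=3  j₁+j₂+J+1=6
(j₁±m₁, j₂±m₂, J±M) = (0,2,3,1,2,2)
P² = 2
sum k=1..1:
  [1] −1/2 = -1/2
S = -1/2
C² = P²·S² = 1/2 ; C = -0.707107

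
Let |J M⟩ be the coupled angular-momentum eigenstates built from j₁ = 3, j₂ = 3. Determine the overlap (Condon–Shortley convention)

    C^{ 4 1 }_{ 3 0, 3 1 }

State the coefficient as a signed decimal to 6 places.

√[9·2!4!4!/11! · 3!3!4!2!5!3!] = √(124416/385)
  +(−1)^0/∏(0,2,3,4,1,0)! = 1/288  (running 1/288)
  +(−1)^1/∏(1,1,2,3,2,1)! = -1/24  (running -11/288)
  +(−1)^2/∏(2,0,1,2,3,2)! = 1/48  (running -5/288)
⟨..|..⟩ = √(124416/385)·(-5/288) = -0.312094

−√(15/154) = -0.312094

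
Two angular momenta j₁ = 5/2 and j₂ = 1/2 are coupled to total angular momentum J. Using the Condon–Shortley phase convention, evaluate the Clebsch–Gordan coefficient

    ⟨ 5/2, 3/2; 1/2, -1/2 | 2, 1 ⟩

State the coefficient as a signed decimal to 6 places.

+0.816497  (= +√(2/3))

triangle: 1!×4!×0!/6! = 24/720
(j±m)!: 4!×1!×0!×1!×3!×1! = 144
prefactor² = (2J+1)×Δ×N² = 24
  k=0: +1/(0!×1!×1!×0!×3!×0!) = 1/6
Σ = 1/6  ⇒  CG² = 24×1/6² = 2/3
CG = +√(2/3) = +0.816497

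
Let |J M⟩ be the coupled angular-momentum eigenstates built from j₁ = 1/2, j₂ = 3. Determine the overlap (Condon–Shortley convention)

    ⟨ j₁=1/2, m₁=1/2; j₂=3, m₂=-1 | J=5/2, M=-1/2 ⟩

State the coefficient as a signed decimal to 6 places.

√[6·1!0!5!/7! · 1!0!2!4!2!3!] = √(576/7)
  +(−1)^0/∏(0,1,0,2,0,3)! = 1/12  (running 1/12)
⟨..|..⟩ = √(576/7)·(1/12) = +0.755929

+√(4/7) ≈ +0.755929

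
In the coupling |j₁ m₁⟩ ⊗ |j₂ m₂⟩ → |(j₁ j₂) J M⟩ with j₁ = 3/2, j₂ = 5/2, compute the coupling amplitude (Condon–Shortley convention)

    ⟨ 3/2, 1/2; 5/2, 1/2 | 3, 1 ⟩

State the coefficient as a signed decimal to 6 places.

j₁+j₂−J=1  J+j₁−j₂=2  J−j₁+j₂=4  j₁+j₂+J+1=8
(j₁±m₁, j₂±m₂, J±M) = (2,1,3,2,4,2)
P² = 48/5
sum k=0..1:
  [0] +1/6 = 1/6
  [1] −1/8 = -1/8
S = 1/24
C² = P²·S² = 1/60 ; C = +0.129099

+√(1/60) = +0.129099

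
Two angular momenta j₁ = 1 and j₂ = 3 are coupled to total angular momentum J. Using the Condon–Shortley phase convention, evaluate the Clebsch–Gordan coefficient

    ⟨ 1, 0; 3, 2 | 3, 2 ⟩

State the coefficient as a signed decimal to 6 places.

triangle: 1!*1!*5!/8! = 120/40320
(j±m)!: 1!*1!*5!*1!*5!*1! = 14400
prefactor² = (2J+1)*Δ*N² = 300
  k=0: +1/(0!*1!*1!*5!*0!*0!) = 1/120
  k=1: −1/(1!*0!*0!*4!*1!*1!) = -1/24
Σ = -1/30  ⇒  CG² = 300*(-1/30)² = 1/3
CG = −√(1/3) = -0.577350

-0.577350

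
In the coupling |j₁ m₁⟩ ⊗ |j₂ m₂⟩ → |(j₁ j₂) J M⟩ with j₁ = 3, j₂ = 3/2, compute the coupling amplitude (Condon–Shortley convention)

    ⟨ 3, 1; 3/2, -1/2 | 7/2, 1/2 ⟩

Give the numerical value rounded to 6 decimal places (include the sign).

triangle: 1!×5!×2!/9! = 240/362880
(j±m)!: 4!×2!×1!×2!×4!×3! = 13824
prefactor² = (2J+1)×Δ×N² = 512/7
  k=0: +1/(0!×1!×2!×1!×3!×1!) = 1/12
  k=1: −1/(1!×0!×1!×0!×4!×2!) = -1/48
Σ = 1/16  ⇒  CG² = 512/7×1/16² = 2/7
CG = +√(2/7) = +0.534522

+√(2/7) ≈ +0.534522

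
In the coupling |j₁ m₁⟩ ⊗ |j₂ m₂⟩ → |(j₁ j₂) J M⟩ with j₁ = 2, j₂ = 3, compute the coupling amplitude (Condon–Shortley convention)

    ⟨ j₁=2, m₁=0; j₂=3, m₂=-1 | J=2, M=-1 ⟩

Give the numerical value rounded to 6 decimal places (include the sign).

√[5·3!1!3!/8! · 2!2!2!4!1!3!] = √(36/7)
  +(−1)^1/∏(1,2,1,1,0,2)! = -1/4  (running -1/4)
  +(−1)^2/∏(2,1,0,0,1,3)! = 1/12  (running -1/6)
⟨..|..⟩ = √(36/7)·(-1/6) = -0.377964

−√(1/7) ≈ -0.377964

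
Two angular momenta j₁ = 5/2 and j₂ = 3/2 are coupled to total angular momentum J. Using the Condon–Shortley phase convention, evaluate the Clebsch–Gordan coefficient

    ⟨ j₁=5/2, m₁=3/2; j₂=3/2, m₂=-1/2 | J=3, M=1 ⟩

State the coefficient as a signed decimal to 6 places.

√[7·1!4!2!/8! · 4!1!1!2!4!2!] = √(96/5)
  +(−1)^0/∏(0,1,1,1,3,1)! = 1/6  (running 1/6)
  +(−1)^1/∏(1,0,0,0,4,2)! = -1/48  (running 7/48)
⟨..|..⟩ = √(96/5)·(7/48) = +0.639010

+√(49/120) = +0.639010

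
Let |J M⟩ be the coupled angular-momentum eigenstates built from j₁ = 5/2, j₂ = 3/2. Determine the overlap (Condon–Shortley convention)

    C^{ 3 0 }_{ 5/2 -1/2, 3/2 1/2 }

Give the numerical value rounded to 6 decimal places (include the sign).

j₁+j₂−J=1  J+j₁−j₂=4  J−j₁+j₂=2  j₁+j₂+J+1=8
(j₁±m₁, j₂±m₂, J±M) = (2,3,2,1,3,3)
P² = 36/5
sum k=0..1:
  [0] +1/12 = 1/12
  [1] −1/4 = -1/4
S = -1/6
C² = P²·S² = 1/5 ; C = -0.447214

−√(1/5) = -0.447214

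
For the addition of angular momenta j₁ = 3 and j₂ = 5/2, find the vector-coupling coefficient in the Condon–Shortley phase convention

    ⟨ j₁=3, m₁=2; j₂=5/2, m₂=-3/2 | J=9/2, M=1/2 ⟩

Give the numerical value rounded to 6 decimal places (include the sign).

triangle: 1!·5!·4!/11! = 2880/39916800
(j±m)!: 5!·1!·1!·4!·5!·4! = 8294400
prefactor² = (2J+1)·Δ·N² = 460800/77
  k=0: +1/(0!·1!·1!·1!·4!·3!) = 1/144
  k=1: −1/(1!·0!·0!·0!·5!·4!) = -1/2880
Σ = 19/2880  ⇒  CG² = 460800/77·19/2880² = 361/1386
CG = +√(361/1386) = +0.510355

+√(361/1386) = +0.510355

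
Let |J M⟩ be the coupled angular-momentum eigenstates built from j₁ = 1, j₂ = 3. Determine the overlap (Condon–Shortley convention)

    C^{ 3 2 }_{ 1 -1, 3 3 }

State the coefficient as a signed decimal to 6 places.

triangle: 1!*1!*5!/8! = 120/40320
(j±m)!: 0!*2!*6!*0!*5!*1! = 172800
prefactor² = (2J+1)*Δ*N² = 3600
  k=1: −1/(1!*0!*1!*5!*0!*0!) = -1/120
Σ = -1/120  ⇒  CG² = 3600*(-1/120)² = 1/4
CG = −√(1/4) = -0.500000

-0.500000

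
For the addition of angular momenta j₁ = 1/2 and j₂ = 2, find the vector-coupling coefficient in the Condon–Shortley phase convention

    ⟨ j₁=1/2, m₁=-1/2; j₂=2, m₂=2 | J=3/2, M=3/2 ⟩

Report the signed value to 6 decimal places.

-0.894427

triangle: 1!*0!*3!/5! = 6/120
(j±m)!: 0!*1!*4!*0!*3!*0! = 144
prefactor² = (2J+1)*Δ*N² = 144/5
  k=1: −1/(1!*0!*0!*3!*0!*0!) = -1/6
Σ = -1/6  ⇒  CG² = 144/5*(-1/6)² = 4/5
CG = −√(4/5) = -0.894427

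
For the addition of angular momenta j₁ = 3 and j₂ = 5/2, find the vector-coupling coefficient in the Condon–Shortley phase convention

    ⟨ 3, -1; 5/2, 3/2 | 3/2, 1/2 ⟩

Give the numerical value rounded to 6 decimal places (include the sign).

−√(7/30) = -0.483046

j₁+j₂−J=4  J+j₁−j₂=2  J−j₁+j₂=1  j₁+j₂+J+1=8
(j₁±m₁, j₂±m₂, J±M) = (2,4,4,1,2,1)
P² = 384/35
sum k=3..4:
  [3] −1/6 = -1/6
  [4] +1/48 = 1/48
S = -7/48
C² = P²·S² = 7/30 ; C = -0.483046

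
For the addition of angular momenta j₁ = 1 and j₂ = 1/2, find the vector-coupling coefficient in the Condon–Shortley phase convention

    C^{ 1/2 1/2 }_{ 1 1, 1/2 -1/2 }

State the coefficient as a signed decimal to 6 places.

+0.816497  (= +√(2/3))

triangle: 1!·1!·0!/3! = 1/6
(j±m)!: 2!·0!·0!·1!·1!·0! = 2
prefactor² = (2J+1)·Δ·N² = 2/3
  k=0: +1/(0!·1!·0!·0!·1!·0!) = 1
Σ = 1  ⇒  CG² = 2/3·1² = 2/3
CG = +√(2/3) = +0.816497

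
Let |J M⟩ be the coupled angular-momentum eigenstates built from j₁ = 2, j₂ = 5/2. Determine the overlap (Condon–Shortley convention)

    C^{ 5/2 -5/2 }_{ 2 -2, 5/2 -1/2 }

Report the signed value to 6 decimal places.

+0.462910

j₁+j₂−J=2  J+j₁−j₂=2  J−j₁+j₂=3  j₁+j₂+J+1=8
(j₁±m₁, j₂±m₂, J±M) = (0,4,2,3,0,5)
P² = 864/7
sum k=2..2:
  [2] +1/24 = 1/24
S = 1/24
C² = P²·S² = 3/14 ; C = +0.462910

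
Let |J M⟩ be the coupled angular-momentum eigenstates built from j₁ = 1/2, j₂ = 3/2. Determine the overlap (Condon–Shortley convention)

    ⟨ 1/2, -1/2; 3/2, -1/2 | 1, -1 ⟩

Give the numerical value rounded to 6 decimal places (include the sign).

−√(1/4) ≈ -0.500000

√[3·1!0!2!/4! · 0!1!1!2!0!2!] = √(1)
  +(−1)^1/∏(1,0,0,0,0,2)! = -1/2  (running -1/2)
⟨..|..⟩ = √(1)·(-1/2) = -0.500000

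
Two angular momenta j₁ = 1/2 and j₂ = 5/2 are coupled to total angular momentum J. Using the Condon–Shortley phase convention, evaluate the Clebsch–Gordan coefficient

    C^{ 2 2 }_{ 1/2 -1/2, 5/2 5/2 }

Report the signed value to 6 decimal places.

√[5·1!0!4!/6! · 0!1!5!0!4!0!] = √(480)
  +(−1)^1/∏(1,0,0,4,0,0)! = -1/24  (running -1/24)
⟨..|..⟩ = √(480)·(-1/24) = -0.912871

-0.912871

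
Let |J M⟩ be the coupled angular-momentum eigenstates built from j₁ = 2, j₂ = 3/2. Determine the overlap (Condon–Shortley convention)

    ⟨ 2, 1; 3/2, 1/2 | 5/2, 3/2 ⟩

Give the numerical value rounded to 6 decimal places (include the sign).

+0.169031  (= +√(1/35))

j₁+j₂−J=1  J+j₁−j₂=3  J−j₁+j₂=2  j₁+j₂+J+1=7
(j₁±m₁, j₂±m₂, J±M) = (3,1,2,1,4,1)
P² = 144/35
sum k=0..1:
  [0] +1/4 = 1/4
  [1] −1/6 = -1/6
S = 1/12
C² = P²·S² = 1/35 ; C = +0.169031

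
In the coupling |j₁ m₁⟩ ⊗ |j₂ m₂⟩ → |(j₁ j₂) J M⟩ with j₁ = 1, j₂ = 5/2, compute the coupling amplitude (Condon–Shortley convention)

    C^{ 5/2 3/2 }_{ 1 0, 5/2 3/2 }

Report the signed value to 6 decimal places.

-0.507093

triangle: 1!×1!×4!/7! = 24/5040
(j±m)!: 1!×1!×4!×1!×4!×1! = 576
prefactor² = (2J+1)×Δ×N² = 576/35
  k=0: +1/(0!×1!×1!×4!×0!×0!) = 1/24
  k=1: −1/(1!×0!×0!×3!×1!×1!) = -1/6
Σ = -1/8  ⇒  CG² = 576/35×(-1/8)² = 9/35
CG = −√(9/35) = -0.507093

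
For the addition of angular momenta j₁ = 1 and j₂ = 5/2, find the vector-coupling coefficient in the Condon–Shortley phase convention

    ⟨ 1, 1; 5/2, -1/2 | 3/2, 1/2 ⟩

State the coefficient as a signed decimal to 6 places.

j₁+j₂−J=2  J+j₁−j₂=0  J−j₁+j₂=3  j₁+j₂+J+1=6
(j₁±m₁, j₂±m₂, J±M) = (2,0,2,3,2,1)
P² = 16/5
sum k=0..0:
  [0] +1/4 = 1/4
S = 1/4
C² = P²·S² = 1/5 ; C = +0.447214

+√(1/5) = +0.447214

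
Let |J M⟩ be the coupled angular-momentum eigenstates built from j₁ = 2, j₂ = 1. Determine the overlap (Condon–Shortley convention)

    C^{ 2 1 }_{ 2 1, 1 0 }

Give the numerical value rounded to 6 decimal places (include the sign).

triangle: 1!×3!×1!/6! = 6/720
(j±m)!: 3!×1!×1!×1!×3!×1! = 36
prefactor² = (2J+1)×Δ×N² = 3/2
  k=0: +1/(0!×1!×1!×1!×2!×0!) = 1/2
  k=1: −1/(1!×0!×0!×0!×3!×1!) = -1/6
Σ = 1/3  ⇒  CG² = 3/2×1/3² = 1/6
CG = +√(1/6) = +0.408248

+0.408248  (= +√(1/6))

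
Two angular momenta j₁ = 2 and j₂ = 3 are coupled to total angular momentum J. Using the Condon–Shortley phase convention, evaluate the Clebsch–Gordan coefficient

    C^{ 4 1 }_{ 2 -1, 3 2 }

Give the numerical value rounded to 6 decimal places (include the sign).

j₁+j₂−J=1  J+j₁−j₂=3  J−j₁+j₂=5  j₁+j₂+J+1=10
(j₁±m₁, j₂±m₂, J±M) = (1,3,5,1,5,3)
P² = 6480/7
sum k=0..1:
  [0] +1/720 = 1/720
  [1] −1/48 = -1/48
S = -7/360
C² = P²·S² = 7/20 ; C = -0.591608

-0.591608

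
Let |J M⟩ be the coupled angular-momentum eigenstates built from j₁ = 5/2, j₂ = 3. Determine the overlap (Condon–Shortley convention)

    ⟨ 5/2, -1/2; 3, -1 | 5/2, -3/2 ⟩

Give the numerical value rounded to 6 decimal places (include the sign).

j₁+j₂−J=3  J+j₁−j₂=2  J−j₁+j₂=3  j₁+j₂+J+1=9
(j₁±m₁, j₂±m₂, J±M) = (2,3,2,4,1,4)
P² = 576/35
sum k=1..2:
  [1] −1/8 = -1/8
  [2] +1/12 = 1/12
S = -1/24
C² = P²·S² = 1/35 ; C = -0.169031

−√(1/35) ≈ -0.169031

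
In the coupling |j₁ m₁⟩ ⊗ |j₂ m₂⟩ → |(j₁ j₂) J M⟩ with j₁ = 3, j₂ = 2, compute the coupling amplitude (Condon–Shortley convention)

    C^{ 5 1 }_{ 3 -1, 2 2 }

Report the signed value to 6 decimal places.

triangle: 0!*6!*4!/11! = 17280/39916800
(j±m)!: 2!*4!*4!*0!*6!*4! = 19906560
prefactor² = (2J+1)*Δ*N² = 663552/7
  k=0: +1/(0!*0!*4!*4!*2!*0!) = 1/1152
Σ = 1/1152  ⇒  CG² = 663552/7*1/1152² = 1/14
CG = +√(1/14) = +0.267261

+0.267261  (= +√(1/14))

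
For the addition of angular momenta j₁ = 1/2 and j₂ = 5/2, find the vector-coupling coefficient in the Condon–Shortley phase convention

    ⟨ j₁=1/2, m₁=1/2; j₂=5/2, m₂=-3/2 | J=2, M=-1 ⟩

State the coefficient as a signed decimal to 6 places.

j₁+j₂−J=1  J+j₁−j₂=0  J−j₁+j₂=4  j₁+j₂+J+1=6
(j₁±m₁, j₂±m₂, J±M) = (1,0,1,4,1,3)
P² = 24
sum k=0..0:
  [0] +1/6 = 1/6
S = 1/6
C² = P²·S² = 2/3 ; C = +0.816497

+0.816497  (= +√(2/3))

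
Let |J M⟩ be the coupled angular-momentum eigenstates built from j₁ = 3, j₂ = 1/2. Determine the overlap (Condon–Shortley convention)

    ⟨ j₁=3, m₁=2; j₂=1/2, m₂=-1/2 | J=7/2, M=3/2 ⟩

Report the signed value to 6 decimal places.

+√(2/7) = +0.534522

√[8·0!6!1!/8! · 5!1!0!1!5!2!] = √(28800/7)
  +(−1)^0/∏(0,0,1,0,5,1)! = 1/120  (running 1/120)
⟨..|..⟩ = √(28800/7)·(1/120) = +0.534522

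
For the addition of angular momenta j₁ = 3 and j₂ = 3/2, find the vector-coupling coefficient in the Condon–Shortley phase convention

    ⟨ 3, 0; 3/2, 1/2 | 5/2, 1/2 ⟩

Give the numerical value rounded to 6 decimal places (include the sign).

j₁+j₂−J=2  J+j₁−j₂=4  J−j₁+j₂=1  j₁+j₂+J+1=8
(j₁±m₁, j₂±m₂, J±M) = (3,3,2,1,3,2)
P² = 216/35
sum k=1..2:
  [1] −1/4 = -1/4
  [2] +1/12 = 1/12
S = -1/6
C² = P²·S² = 6/35 ; C = -0.414039

−√(6/35) = -0.414039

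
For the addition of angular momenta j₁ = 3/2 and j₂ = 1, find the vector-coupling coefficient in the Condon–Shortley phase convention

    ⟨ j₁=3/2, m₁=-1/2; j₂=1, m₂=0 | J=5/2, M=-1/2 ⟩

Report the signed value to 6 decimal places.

√[6·0!3!2!/6! · 1!2!1!1!2!3!] = √(12/5)
  +(−1)^0/∏(0,0,2,1,1,1)! = 1/2  (running 1/2)
⟨..|..⟩ = √(12/5)·(1/2) = +0.774597

+0.774597  (= +√(3/5))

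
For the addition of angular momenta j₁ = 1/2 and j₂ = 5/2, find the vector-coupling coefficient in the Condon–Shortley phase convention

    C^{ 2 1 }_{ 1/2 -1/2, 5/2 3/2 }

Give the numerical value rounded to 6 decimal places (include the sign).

√[5·1!0!4!/6! · 0!1!4!1!3!1!] = √(24)
  +(−1)^1/∏(1,0,0,3,0,1)! = -1/6  (running -1/6)
⟨..|..⟩ = √(24)·(-1/6) = -0.816497

-0.816497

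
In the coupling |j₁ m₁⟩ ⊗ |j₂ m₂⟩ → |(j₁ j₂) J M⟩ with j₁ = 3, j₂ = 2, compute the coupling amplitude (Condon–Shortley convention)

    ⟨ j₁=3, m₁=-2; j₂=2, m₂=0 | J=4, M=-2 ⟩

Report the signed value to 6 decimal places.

−√(12/35) = -0.585540

√[9·1!5!3!/10! · 1!5!2!2!2!6!] = √(8640/7)
  +(−1)^0/∏(0,1,5,2,0,1)! = 1/240  (running 1/240)
  +(−1)^1/∏(1,0,4,1,1,2)! = -1/48  (running -1/60)
⟨..|..⟩ = √(8640/7)·(-1/60) = -0.585540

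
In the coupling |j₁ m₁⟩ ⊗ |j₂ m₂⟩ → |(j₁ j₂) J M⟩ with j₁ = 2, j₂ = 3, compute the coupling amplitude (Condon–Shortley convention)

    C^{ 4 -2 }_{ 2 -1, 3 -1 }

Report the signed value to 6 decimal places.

-0.188982

j₁+j₂−J=1  J+j₁−j₂=3  J−j₁+j₂=5  j₁+j₂+J+1=10
(j₁±m₁, j₂±m₂, J±M) = (1,3,2,4,2,6)
P² = 5184/7
sum k=0..1:
  [0] +1/72 = 1/72
  [1] −1/48 = -1/48
S = -1/144
C² = P²·S² = 1/28 ; C = -0.188982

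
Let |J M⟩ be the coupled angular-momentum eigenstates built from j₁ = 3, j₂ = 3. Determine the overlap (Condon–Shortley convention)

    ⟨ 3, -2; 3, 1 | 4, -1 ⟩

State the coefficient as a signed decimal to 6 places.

j₁+j₂−J=2  J+j₁−j₂=4  J−j₁+j₂=4  j₁+j₂+J+1=11
(j₁±m₁, j₂±m₂, J±M) = (1,5,4,2,3,5)
P² = 82944/77
sum k=1..2:
  [1] −1/144 = -1/144
  [2] +1/48 = 1/48
S = 1/72
C² = P²·S² = 16/77 ; C = +0.455842

+√(16/77) ≈ +0.455842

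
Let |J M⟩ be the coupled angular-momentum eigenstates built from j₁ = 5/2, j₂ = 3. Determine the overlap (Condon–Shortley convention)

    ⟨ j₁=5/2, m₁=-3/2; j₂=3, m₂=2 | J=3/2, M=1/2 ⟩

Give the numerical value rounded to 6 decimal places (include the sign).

-0.218218

j₁+j₂−J=4  J+j₁−j₂=1  J−j₁+j₂=2  j₁+j₂+J+1=8
(j₁±m₁, j₂±m₂, J±M) = (1,4,5,1,2,1)
P² = 192/7
sum k=3..4:
  [3] −1/12 = -1/12
  [4] +1/24 = 1/24
S = -1/24
C² = P²·S² = 1/21 ; C = -0.218218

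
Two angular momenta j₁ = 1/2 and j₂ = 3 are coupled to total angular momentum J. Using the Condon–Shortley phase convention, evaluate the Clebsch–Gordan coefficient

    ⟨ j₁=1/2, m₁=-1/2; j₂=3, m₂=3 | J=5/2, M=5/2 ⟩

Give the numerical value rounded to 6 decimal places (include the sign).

−√(6/7) = -0.925820

√[6·1!0!5!/7! · 0!1!6!0!5!0!] = √(86400/7)
  +(−1)^1/∏(1,0,0,5,0,0)! = -1/120  (running -1/120)
⟨..|..⟩ = √(86400/7)·(-1/120) = -0.925820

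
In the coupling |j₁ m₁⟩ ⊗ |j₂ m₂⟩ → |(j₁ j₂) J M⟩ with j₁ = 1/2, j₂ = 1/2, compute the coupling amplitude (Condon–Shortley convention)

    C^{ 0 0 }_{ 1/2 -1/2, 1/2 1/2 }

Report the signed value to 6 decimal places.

−√(1/2) ≈ -0.707107

triangle: 1!×0!×0!/2! = 1/2
(j±m)!: 0!×1!×1!×0!×0!×0! = 1
prefactor² = (2J+1)×Δ×N² = 1/2
  k=1: −1/(1!×0!×0!×0!×0!×0!) = -1
Σ = -1  ⇒  CG² = 1/2×(-1)² = 1/2
CG = −√(1/2) = -0.707107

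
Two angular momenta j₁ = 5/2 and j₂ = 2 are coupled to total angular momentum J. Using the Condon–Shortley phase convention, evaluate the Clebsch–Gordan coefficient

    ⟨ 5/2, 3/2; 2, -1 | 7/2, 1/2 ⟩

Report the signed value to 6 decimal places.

triangle: 1!*4!*3!/9! = 144/362880
(j±m)!: 4!*1!*1!*3!*4!*3! = 20736
prefactor² = (2J+1)*Δ*N² = 2304/35
  k=0: +1/(0!*1!*1!*1!*3!*2!) = 1/12
  k=1: −1/(1!*0!*0!*0!*4!*3!) = -1/144
Σ = 11/144  ⇒  CG² = 2304/35*11/144² = 121/315
CG = +√(121/315) = +0.619780

+√(121/315) ≈ +0.619780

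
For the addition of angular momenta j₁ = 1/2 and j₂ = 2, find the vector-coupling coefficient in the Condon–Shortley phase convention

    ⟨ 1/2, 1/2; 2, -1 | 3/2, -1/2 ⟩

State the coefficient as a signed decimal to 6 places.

j₁+j₂−J=1  J+j₁−j₂=0  J−j₁+j₂=3  j₁+j₂+J+1=5
(j₁±m₁, j₂±m₂, J±M) = (1,0,1,3,1,2)
P² = 12/5
sum k=0..0:
  [0] +1/2 = 1/2
S = 1/2
C² = P²·S² = 3/5 ; C = +0.774597

+0.774597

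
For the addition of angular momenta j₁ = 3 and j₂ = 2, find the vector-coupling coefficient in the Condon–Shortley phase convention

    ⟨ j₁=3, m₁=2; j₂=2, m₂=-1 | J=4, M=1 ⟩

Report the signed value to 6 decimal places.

+√(7/20) = +0.591608

√[9·1!5!3!/10! · 5!1!1!3!5!3!] = √(6480/7)
  +(−1)^0/∏(0,1,1,1,4,2)! = 1/48  (running 1/48)
  +(−1)^1/∏(1,0,0,0,5,3)! = -1/720  (running 7/360)
⟨..|..⟩ = √(6480/7)·(7/360) = +0.591608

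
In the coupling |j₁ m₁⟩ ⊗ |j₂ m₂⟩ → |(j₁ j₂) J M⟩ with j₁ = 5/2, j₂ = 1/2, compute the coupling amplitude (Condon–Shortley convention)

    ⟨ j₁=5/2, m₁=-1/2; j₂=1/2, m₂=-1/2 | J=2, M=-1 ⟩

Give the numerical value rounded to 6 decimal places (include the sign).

+√(1/3) = +0.577350

triangle: 1!×4!×0!/6! = 24/720
(j±m)!: 2!×3!×0!×1!×1!×3! = 72
prefactor² = (2J+1)×Δ×N² = 12
  k=0: +1/(0!×1!×3!×0!×1!×0!) = 1/6
Σ = 1/6  ⇒  CG² = 12×1/6² = 1/3
CG = +√(1/3) = +0.577350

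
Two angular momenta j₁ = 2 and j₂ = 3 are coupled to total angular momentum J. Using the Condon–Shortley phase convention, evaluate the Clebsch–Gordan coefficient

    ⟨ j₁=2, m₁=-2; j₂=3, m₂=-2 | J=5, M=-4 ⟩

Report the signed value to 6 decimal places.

+√(3/5) ≈ +0.774597

j₁+j₂−J=0  J+j₁−j₂=4  J−j₁+j₂=6  j₁+j₂+J+1=11
(j₁±m₁, j₂±m₂, J±M) = (0,4,1,5,1,9)
P² = 4976640
sum k=0..0:
  [0] +1/2880 = 1/2880
S = 1/2880
C² = P²·S² = 3/5 ; C = +0.774597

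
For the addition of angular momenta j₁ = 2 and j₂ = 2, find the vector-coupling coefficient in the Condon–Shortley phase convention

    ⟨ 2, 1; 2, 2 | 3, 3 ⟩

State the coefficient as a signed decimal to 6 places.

√[7·1!3!3!/8! · 3!1!4!0!6!0!] = √(648)
  +(−1)^1/∏(1,0,0,3,3,0)! = -1/36  (running -1/36)
⟨..|..⟩ = √(648)·(-1/36) = -0.707107

-0.707107  (= −√(1/2))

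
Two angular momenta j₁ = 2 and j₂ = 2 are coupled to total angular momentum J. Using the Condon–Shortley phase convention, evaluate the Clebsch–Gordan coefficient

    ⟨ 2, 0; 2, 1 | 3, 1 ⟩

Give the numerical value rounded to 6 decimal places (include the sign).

−√(1/5) ≈ -0.447214

j₁+j₂−J=1  J+j₁−j₂=3  J−j₁+j₂=3  j₁+j₂+J+1=8
(j₁±m₁, j₂±m₂, J±M) = (2,2,3,1,4,2)
P² = 36/5
sum k=0..1:
  [0] +1/12 = 1/12
  [1] −1/4 = -1/4
S = -1/6
C² = P²·S² = 1/5 ; C = -0.447214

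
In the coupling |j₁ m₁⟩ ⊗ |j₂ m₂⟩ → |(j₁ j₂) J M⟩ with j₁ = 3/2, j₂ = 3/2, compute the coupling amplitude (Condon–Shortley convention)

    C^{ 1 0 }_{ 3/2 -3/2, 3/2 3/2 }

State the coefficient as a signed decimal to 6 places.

triangle: 2!*1!*1!/5! = 2/120
(j±m)!: 0!*3!*3!*0!*1!*1! = 36
prefactor² = (2J+1)*Δ*N² = 9/5
  k=2: +1/(2!*0!*1!*1!*0!*0!) = 1/2
Σ = 1/2  ⇒  CG² = 9/5*1/2² = 9/20
CG = +√(9/20) = +0.670820

+0.670820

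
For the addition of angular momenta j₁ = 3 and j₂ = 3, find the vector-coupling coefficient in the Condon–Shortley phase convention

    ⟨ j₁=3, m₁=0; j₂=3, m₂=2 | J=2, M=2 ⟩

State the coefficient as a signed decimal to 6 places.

-0.487950  (= −√(5/21))

j₁+j₂−J=4  J+j₁−j₂=2  J−j₁+j₂=2  j₁+j₂+J+1=9
(j₁±m₁, j₂±m₂, J±M) = (3,3,5,1,4,0)
P² = 960/7
sum k=3..3:
  [3] −1/24 = -1/24
S = -1/24
C² = P²·S² = 5/21 ; C = -0.487950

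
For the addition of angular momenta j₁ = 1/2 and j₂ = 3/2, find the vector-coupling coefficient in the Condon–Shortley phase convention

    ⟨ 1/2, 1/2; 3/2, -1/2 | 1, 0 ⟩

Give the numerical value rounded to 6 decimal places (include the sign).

√[3·1!0!2!/4! · 1!0!1!2!1!1!] = √(1/2)
  +(−1)^0/∏(0,1,0,1,0,1)! = 1  (running 1)
⟨..|..⟩ = √(1/2)·(1) = +0.707107

+√(1/2) ≈ +0.707107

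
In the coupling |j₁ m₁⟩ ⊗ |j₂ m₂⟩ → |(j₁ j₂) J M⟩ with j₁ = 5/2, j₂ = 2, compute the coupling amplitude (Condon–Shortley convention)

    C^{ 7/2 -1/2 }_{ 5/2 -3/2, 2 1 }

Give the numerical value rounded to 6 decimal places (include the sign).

−√(121/315) = -0.619780

j₁+j₂−J=1  J+j₁−j₂=4  J−j₁+j₂=3  j₁+j₂+J+1=9
(j₁±m₁, j₂±m₂, J±M) = (1,4,3,1,3,4)
P² = 2304/35
sum k=0..1:
  [0] +1/144 = 1/144
  [1] −1/12 = -1/12
S = -11/144
C² = P²·S² = 121/315 ; C = -0.619780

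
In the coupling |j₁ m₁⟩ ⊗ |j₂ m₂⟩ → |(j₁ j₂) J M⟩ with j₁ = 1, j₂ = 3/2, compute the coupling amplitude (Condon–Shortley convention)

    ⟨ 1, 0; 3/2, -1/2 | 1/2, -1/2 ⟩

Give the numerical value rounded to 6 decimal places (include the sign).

−√(1/3) ≈ -0.577350

j₁+j₂−J=2  J+j₁−j₂=0  J−j₁+j₂=1  j₁+j₂+J+1=4
(j₁±m₁, j₂±m₂, J±M) = (1,1,1,2,0,1)
P² = 1/3
sum k=1..1:
  [1] −1/1 = -1
S = -1
C² = P²·S² = 1/3 ; C = -0.577350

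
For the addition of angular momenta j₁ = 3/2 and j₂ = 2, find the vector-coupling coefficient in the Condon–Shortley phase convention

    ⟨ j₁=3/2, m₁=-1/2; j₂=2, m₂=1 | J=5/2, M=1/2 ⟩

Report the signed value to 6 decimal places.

j₁+j₂−J=1  J+j₁−j₂=2  J−j₁+j₂=3  j₁+j₂+J+1=7
(j₁±m₁, j₂±m₂, J±M) = (1,2,3,1,3,2)
P² = 72/35
sum k=0..1:
  [0] +1/12 = 1/12
  [1] −1/2 = -1/2
S = -5/12
C² = P²·S² = 5/14 ; C = -0.597614

-0.597614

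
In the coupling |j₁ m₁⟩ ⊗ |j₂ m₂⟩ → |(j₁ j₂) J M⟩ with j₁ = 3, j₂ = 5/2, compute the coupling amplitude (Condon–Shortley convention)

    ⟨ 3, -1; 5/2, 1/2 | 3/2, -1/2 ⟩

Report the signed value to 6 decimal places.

-0.097590  (= −√(1/105))

j₁+j₂−J=4  J+j₁−j₂=2  J−j₁+j₂=1  j₁+j₂+J+1=8
(j₁±m₁, j₂±m₂, J±M) = (2,4,3,2,1,2)
P² = 192/35
sum k=2..3:
  [2] +1/8 = 1/8
  [3] −1/6 = -1/6
S = -1/24
C² = P²·S² = 1/105 ; C = -0.097590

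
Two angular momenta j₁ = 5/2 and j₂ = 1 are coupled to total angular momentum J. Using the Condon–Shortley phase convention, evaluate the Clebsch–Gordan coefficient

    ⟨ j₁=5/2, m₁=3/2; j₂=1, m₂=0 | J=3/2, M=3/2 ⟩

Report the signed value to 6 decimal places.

−√(4/15) = -0.516398

√[4·2!3!0!/6! · 4!1!1!1!3!0!] = √(48/5)
  +(−1)^1/∏(1,1,0,0,3,0)! = -1/6  (running -1/6)
⟨..|..⟩ = √(48/5)·(-1/6) = -0.516398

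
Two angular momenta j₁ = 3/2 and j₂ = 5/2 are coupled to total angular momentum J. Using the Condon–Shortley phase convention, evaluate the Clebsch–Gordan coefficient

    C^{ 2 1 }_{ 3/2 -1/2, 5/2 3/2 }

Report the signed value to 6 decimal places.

+0.154303  (= +√(1/42))

triangle: 2!×1!×3!/7! = 12/5040
(j±m)!: 1!×2!×4!×1!×3!×1! = 288
prefactor² = (2J+1)×Δ×N² = 24/7
  k=1: −1/(1!×1!×1!×3!×0!×0!) = -1/6
  k=2: +1/(2!×0!×0!×2!×1!×1!) = 1/4
Σ = 1/12  ⇒  CG² = 24/7×1/12² = 1/42
CG = +√(1/42) = +0.154303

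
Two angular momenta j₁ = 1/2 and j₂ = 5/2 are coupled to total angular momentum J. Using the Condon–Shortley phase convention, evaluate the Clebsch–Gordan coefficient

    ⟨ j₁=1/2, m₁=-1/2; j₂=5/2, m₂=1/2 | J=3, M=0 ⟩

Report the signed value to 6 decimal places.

j₁+j₂−J=0  J+j₁−j₂=1  J−j₁+j₂=5  j₁+j₂+J+1=7
(j₁±m₁, j₂±m₂, J±M) = (0,1,3,2,3,3)
P² = 72
sum k=0..0:
  [0] +1/12 = 1/12
S = 1/12
C² = P²·S² = 1/2 ; C = +0.707107

+√(1/2) ≈ +0.707107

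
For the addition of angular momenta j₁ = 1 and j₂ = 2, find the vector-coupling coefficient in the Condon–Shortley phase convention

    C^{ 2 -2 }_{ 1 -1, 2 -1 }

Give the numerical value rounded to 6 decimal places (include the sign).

-0.577350

j₁+j₂−J=1  J+j₁−j₂=1  J−j₁+j₂=3  j₁+j₂+J+1=6
(j₁±m₁, j₂±m₂, J±M) = (0,2,1,3,0,4)
P² = 12
sum k=1..1:
  [1] −1/6 = -1/6
S = -1/6
C² = P²·S² = 1/3 ; C = -0.577350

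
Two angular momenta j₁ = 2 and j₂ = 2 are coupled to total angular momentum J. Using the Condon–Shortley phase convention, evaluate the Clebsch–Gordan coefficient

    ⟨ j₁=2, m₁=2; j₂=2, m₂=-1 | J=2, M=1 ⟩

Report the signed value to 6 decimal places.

+√(3/7) ≈ +0.654654

√[5·2!2!2!/7! · 4!0!1!3!3!1!] = √(48/7)
  +(−1)^0/∏(0,2,0,1,2,1)! = 1/4  (running 1/4)
⟨..|..⟩ = √(48/7)·(1/4) = +0.654654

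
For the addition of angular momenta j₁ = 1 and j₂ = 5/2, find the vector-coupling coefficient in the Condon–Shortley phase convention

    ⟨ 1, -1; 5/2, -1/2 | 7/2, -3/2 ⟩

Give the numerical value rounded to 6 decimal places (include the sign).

√[8·0!2!5!/8! · 0!2!2!3!2!5!] = √(1920/7)
  +(−1)^0/∏(0,0,2,2,0,3)! = 1/24  (running 1/24)
⟨..|..⟩ = √(1920/7)·(1/24) = +0.690066

+√(10/21) = +0.690066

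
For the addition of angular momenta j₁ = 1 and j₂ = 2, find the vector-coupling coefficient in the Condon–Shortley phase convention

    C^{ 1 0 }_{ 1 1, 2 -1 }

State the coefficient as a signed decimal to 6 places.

+√(3/10) = +0.547723

j₁+j₂−J=2  J+j₁−j₂=0  J−j₁+j₂=2  j₁+j₂+J+1=5
(j₁±m₁, j₂±m₂, J±M) = (2,0,1,3,1,1)
P² = 6/5
sum k=0..0:
  [0] +1/2 = 1/2
S = 1/2
C² = P²·S² = 3/10 ; C = +0.547723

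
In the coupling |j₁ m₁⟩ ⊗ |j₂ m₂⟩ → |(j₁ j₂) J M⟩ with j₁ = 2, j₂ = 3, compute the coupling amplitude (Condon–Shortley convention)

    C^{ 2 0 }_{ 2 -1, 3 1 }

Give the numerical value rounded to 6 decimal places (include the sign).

+√(1/7) = +0.377964

√[5·3!1!3!/8! · 1!3!4!2!2!2!] = √(36/7)
  +(−1)^2/∏(2,1,1,2,0,1)! = 1/4  (running 1/4)
  +(−1)^3/∏(3,0,0,1,1,2)! = -1/12  (running 1/6)
⟨..|..⟩ = √(36/7)·(1/6) = +0.377964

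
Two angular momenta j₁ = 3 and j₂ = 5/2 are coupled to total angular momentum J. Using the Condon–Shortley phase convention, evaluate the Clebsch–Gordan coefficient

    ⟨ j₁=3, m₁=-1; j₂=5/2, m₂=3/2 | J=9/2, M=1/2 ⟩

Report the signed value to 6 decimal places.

j₁+j₂−J=1  J+j₁−j₂=5  J−j₁+j₂=4  j₁+j₂+J+1=11
(j₁±m₁, j₂±m₂, J±M) = (2,4,4,1,5,4)
P² = 184320/77
sum k=0..1:
  [0] +1/576 = 1/576
  [1] −1/72 = -1/72
S = -7/576
C² = P²·S² = 35/99 ; C = -0.594588

-0.594588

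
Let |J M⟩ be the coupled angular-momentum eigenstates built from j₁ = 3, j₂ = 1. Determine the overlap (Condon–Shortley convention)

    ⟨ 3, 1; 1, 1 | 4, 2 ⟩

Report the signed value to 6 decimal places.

+√(15/28) ≈ +0.731925

j₁+j₂−J=0  J+j₁−j₂=6  J−j₁+j₂=2  j₁+j₂+J+1=9
(j₁±m₁, j₂±m₂, J±M) = (4,2,2,0,6,2)
P² = 34560/7
sum k=0..0:
  [0] +1/96 = 1/96
S = 1/96
C² = P²·S² = 15/28 ; C = +0.731925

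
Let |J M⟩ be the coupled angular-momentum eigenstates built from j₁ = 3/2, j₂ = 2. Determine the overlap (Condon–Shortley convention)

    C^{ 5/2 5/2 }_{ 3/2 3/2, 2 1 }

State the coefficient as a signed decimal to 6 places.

triangle: 1!*2!*3!/7! = 12/5040
(j±m)!: 3!*0!*3!*1!*5!*0! = 4320
prefactor² = (2J+1)*Δ*N² = 432/7
  k=0: +1/(0!*1!*0!*3!*2!*0!) = 1/12
Σ = 1/12  ⇒  CG² = 432/7*1/12² = 3/7
CG = +√(3/7) = +0.654654

+0.654654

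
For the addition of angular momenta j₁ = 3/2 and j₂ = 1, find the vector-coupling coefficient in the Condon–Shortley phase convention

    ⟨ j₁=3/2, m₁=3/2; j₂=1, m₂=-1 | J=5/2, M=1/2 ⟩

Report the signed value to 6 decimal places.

j₁+j₂−J=0  J+j₁−j₂=3  J−j₁+j₂=2  j₁+j₂+J+1=6
(j₁±m₁, j₂±m₂, J±M) = (3,0,0,2,3,2)
P² = 72/5
sum k=0..0:
  [0] +1/12 = 1/12
S = 1/12
C² = P²·S² = 1/10 ; C = +0.316228

+√(1/10) ≈ +0.316228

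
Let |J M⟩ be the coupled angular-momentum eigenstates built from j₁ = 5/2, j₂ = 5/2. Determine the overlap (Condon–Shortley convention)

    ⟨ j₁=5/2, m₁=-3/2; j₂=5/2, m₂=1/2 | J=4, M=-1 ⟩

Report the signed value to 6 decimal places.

√[9·1!4!4!/10! · 1!4!3!2!3!5!] = √(10368/35)
  +(−1)^0/∏(0,1,4,3,0,1)! = 1/144  (running 1/144)
  +(−1)^1/∏(1,0,3,2,1,2)! = -1/24  (running -5/144)
⟨..|..⟩ = √(10368/35)·(-5/144) = -0.597614

−√(5/14) = -0.597614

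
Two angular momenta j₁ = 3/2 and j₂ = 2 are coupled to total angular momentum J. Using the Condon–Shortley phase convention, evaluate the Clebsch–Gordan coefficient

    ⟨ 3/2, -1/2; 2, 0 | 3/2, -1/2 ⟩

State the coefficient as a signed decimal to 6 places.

j₁+j₂−J=2  J+j₁−j₂=1  J−j₁+j₂=2  j₁+j₂+J+1=6
(j₁±m₁, j₂±m₂, J±M) = (1,2,2,2,1,2)
P² = 16/45
sum k=1..2:
  [1] −1/1 = -1
  [2] +1/4 = 1/4
S = -3/4
C² = P²·S² = 1/5 ; C = -0.447214

−√(1/5) = -0.447214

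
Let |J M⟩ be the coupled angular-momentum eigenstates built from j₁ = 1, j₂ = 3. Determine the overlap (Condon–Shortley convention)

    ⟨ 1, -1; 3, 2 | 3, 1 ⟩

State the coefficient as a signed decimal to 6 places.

-0.645497

j₁+j₂−J=1  J+j₁−j₂=1  J−j₁+j₂=5  j₁+j₂+J+1=8
(j₁±m₁, j₂±m₂, J±M) = (0,2,5,1,4,2)
P² = 240
sum k=1..1:
  [1] −1/24 = -1/24
S = -1/24
C² = P²·S² = 5/12 ; C = -0.645497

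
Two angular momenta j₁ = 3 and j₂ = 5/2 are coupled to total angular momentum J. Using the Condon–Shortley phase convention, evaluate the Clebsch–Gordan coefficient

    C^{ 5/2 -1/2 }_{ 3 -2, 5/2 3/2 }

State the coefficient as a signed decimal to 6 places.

triangle: 3!*3!*2!/9! = 72/362880
(j±m)!: 1!*5!*4!*1!*2!*3! = 34560
prefactor² = (2J+1)*Δ*N² = 288/7
  k=2: +1/(2!*1!*3!*2!*0!*0!) = 1/24
  k=3: −1/(3!*0!*2!*1!*1!*1!) = -1/12
Σ = -1/24  ⇒  CG² = 288/7*(-1/24)² = 1/14
CG = −√(1/14) = -0.267261

-0.267261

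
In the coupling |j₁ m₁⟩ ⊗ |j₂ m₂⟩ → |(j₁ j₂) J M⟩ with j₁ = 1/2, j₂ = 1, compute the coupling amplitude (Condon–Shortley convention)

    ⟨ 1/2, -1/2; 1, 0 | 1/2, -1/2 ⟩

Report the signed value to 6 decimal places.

j₁+j₂−J=1  J+j₁−j₂=0  J−j₁+j₂=1  j₁+j₂+J+1=3
(j₁±m₁, j₂±m₂, J±M) = (0,1,1,1,0,1)
P² = 1/3
sum k=1..1:
  [1] −1/1 = -1
S = -1
C² = P²·S² = 1/3 ; C = -0.577350

-0.577350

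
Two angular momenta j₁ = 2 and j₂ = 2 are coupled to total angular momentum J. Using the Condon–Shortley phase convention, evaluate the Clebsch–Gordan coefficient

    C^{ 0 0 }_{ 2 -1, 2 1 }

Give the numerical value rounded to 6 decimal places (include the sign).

−√(1/5) = -0.447214

√[1·4!0!0!/5! · 1!3!3!1!0!0!] = √(36/5)
  +(−1)^3/∏(3,1,0,0,0,0)! = -1/6  (running -1/6)
⟨..|..⟩ = √(36/5)·(-1/6) = -0.447214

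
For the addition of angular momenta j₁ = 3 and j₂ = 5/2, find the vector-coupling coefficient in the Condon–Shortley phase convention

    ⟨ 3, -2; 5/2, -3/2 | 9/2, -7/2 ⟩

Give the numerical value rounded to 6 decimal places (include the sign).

-0.100504

√[10·1!5!4!/11! · 1!5!1!4!1!8!] = √(921600/11)
  +(−1)^0/∏(0,1,5,1,0,3)! = 1/720  (running 1/720)
  +(−1)^1/∏(1,0,4,0,1,4)! = -1/576  (running -1/2880)
⟨..|..⟩ = √(921600/11)·(-1/2880) = -0.100504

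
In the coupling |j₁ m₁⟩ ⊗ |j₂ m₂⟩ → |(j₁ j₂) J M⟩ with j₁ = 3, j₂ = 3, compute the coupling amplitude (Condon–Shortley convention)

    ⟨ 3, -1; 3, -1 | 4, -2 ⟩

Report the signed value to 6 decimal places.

√[9·2!4!4!/11! · 2!4!2!4!2!6!] = √(331776/385)
  +(−1)^0/∏(0,2,4,2,0,2)! = 1/192  (running 1/192)
  +(−1)^1/∏(1,1,3,1,1,3)! = -1/36  (running -13/576)
  +(−1)^2/∏(2,0,2,0,2,4)! = 1/192  (running -5/288)
⟨..|..⟩ = √(331776/385)·(-5/288) = -0.509647

−√(20/77) ≈ -0.509647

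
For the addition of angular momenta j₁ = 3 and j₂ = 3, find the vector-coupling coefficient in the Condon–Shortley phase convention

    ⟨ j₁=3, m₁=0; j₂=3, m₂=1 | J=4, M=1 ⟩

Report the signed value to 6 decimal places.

√[9·2!4!4!/11! · 3!3!4!2!5!3!] = √(124416/385)
  +(−1)^0/∏(0,2,3,4,1,0)! = 1/288  (running 1/288)
  +(−1)^1/∏(1,1,2,3,2,1)! = -1/24  (running -11/288)
  +(−1)^2/∏(2,0,1,2,3,2)! = 1/48  (running -5/288)
⟨..|..⟩ = √(124416/385)·(-5/288) = -0.312094

-0.312094  (= −√(15/154))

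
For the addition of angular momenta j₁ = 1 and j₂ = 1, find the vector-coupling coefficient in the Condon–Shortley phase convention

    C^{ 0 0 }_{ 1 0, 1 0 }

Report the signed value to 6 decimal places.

√[1·2!0!0!/3! · 1!1!1!1!0!0!] = √(1/3)
  +(−1)^1/∏(1,1,0,0,0,0)! = -1  (running -1)
⟨..|..⟩ = √(1/3)·(-1) = -0.577350

−√(1/3) = -0.577350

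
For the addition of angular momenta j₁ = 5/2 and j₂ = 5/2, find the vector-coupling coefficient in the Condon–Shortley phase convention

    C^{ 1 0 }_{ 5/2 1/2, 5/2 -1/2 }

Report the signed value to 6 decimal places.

+0.119523

j₁+j₂−J=4  J+j₁−j₂=1  J−j₁+j₂=1  j₁+j₂+J+1=7
(j₁±m₁, j₂±m₂, J±M) = (3,2,2,3,1,1)
P² = 72/35
sum k=1..2:
  [1] −1/6 = -1/6
  [2] +1/4 = 1/4
S = 1/12
C² = P²·S² = 1/70 ; C = +0.119523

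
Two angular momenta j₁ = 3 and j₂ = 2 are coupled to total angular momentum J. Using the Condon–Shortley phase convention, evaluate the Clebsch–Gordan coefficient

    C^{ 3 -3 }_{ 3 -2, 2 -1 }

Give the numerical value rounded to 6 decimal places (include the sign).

√[7·2!4!2!/9! · 1!5!1!3!0!6!] = √(960)
  +(−1)^1/∏(1,1,4,0,0,2)! = -1/48  (running -1/48)
⟨..|..⟩ = √(960)·(-1/48) = -0.645497

-0.645497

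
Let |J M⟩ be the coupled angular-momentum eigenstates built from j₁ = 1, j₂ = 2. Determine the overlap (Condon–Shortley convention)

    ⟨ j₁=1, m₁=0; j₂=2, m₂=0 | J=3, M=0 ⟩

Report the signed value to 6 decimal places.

+0.774597  (= +√(3/5))

j₁+j₂−J=0  J+j₁−j₂=2  J−j₁+j₂=4  j₁+j₂+J+1=7
(j₁±m₁, j₂±m₂, J±M) = (1,1,2,2,3,3)
P² = 48/5
sum k=0..0:
  [0] +1/4 = 1/4
S = 1/4
C² = P²·S² = 3/5 ; C = +0.774597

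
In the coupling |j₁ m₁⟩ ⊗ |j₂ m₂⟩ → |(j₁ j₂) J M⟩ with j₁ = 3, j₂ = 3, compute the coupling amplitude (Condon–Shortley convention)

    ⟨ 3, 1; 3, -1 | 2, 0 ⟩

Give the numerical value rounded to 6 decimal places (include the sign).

-0.327327  (= −√(3/28))

triangle: 4!×2!×2!/9! = 96/362880
(j±m)!: 4!×2!×2!×4!×2!×2! = 9216
prefactor² = (2J+1)×Δ×N² = 256/21
  k=0: +1/(0!×4!×2!×2!×0!×0!) = 1/96
  k=1: −1/(1!×3!×1!×1!×1!×1!) = -1/6
  k=2: +1/(2!×2!×0!×0!×2!×2!) = 1/16
Σ = -3/32  ⇒  CG² = 256/21×(-3/32)² = 3/28
CG = −√(3/28) = -0.327327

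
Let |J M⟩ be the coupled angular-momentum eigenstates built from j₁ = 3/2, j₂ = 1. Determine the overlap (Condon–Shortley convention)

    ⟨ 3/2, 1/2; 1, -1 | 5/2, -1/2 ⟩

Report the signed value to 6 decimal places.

√[6·0!3!2!/6! · 2!1!0!2!2!3!] = √(24/5)
  +(−1)^0/∏(0,0,1,0,2,2)! = 1/4  (running 1/4)
⟨..|..⟩ = √(24/5)·(1/4) = +0.547723

+0.547723  (= +√(3/10))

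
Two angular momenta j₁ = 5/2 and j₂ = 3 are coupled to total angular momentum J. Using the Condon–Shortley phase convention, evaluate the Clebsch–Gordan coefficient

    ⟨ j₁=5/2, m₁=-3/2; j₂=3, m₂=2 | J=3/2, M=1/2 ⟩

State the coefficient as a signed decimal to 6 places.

j₁+j₂−J=4  J+j₁−j₂=1  J−j₁+j₂=2  j₁+j₂+J+1=8
(j₁±m₁, j₂±m₂, J±M) = (1,4,5,1,2,1)
P² = 192/7
sum k=3..4:
  [3] −1/12 = -1/12
  [4] +1/24 = 1/24
S = -1/24
C² = P²·S² = 1/21 ; C = -0.218218

−√(1/21) ≈ -0.218218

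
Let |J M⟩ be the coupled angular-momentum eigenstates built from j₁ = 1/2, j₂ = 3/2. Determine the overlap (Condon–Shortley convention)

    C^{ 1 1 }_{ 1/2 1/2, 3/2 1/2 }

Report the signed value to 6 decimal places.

triangle: 1!×0!×2!/4! = 2/24
(j±m)!: 1!×0!×2!×1!×2!×0! = 4
prefactor² = (2J+1)×Δ×N² = 1
  k=0: +1/(0!×1!×0!×2!×0!×0!) = 1/2
Σ = 1/2  ⇒  CG² = 1×1/2² = 1/4
CG = +√(1/4) = +0.500000

+0.500000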